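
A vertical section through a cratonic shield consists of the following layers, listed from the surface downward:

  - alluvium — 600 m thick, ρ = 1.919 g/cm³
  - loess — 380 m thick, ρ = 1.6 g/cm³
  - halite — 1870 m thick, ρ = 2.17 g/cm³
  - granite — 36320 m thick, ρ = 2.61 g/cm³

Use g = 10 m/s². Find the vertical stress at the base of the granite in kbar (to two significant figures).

10 kbar

alluvium: 1919 kg/m³ × 10 m/s² × 600 m = 1.151×10^7 Pa = 0.1151 kbar
loess: 1600 kg/m³ × 10 m/s² × 380 m = 6.080×10^6 Pa = 0.06080 kbar
halite: 2170 kg/m³ × 10 m/s² × 1870 m = 4.058×10^7 Pa = 0.4058 kbar
granite: 2610 kg/m³ × 10 m/s² × 36320 m = 9.480×10^8 Pa = 9.480 kbar
Total = 0.1151 + 0.06080 + 0.4058 + 9.480 = 10.061 kbar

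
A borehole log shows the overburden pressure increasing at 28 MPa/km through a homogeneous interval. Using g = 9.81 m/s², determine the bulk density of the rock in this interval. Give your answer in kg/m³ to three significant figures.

2850 kg/m³

ρ = (dP/dz)/g = 28 MPa/km / 9.81 m/s² = 28000 Pa/m / 9.81 m/s² = 2854.2 kg/m³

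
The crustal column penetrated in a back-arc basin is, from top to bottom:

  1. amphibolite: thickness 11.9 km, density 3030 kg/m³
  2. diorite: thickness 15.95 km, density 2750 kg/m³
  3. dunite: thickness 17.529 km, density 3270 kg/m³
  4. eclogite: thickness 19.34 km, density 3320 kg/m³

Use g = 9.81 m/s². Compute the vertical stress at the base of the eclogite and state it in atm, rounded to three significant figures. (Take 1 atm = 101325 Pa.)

amphibolite: 3030 kg/m³ × 9.81 m/s² × 11900 m = 3.537×10^8 Pa = 3491 atm
diorite: 2750 kg/m³ × 9.81 m/s² × 15950 m = 4.303×10^8 Pa = 4247 atm
dunite: 3270 kg/m³ × 9.81 m/s² × 17529 m = 5.623×10^8 Pa = 5550 atm
eclogite: 3320 kg/m³ × 9.81 m/s² × 19340 m = 6.299×10^8 Pa = 6217 atm
Total = 3491 + 4247 + 5550 + 6217 = 19504 atm

19500 atm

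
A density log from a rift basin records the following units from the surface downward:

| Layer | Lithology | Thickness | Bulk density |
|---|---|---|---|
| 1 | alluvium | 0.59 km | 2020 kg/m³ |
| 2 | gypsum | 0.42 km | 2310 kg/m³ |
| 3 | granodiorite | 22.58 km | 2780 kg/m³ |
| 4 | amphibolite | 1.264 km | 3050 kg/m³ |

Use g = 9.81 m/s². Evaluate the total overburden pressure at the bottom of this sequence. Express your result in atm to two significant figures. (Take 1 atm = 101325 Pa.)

alluvium: 2020 kg/m³ × 9.81 m/s² × 590 m = 1.169×10^7 Pa = 115.4 atm
gypsum: 2310 kg/m³ × 9.81 m/s² × 420 m = 9.518×10^6 Pa = 93.93 atm
granodiorite: 2780 kg/m³ × 9.81 m/s² × 22580 m = 6.158×10^8 Pa = 6077 atm
amphibolite: 3050 kg/m³ × 9.81 m/s² × 1264 m = 3.782×10^7 Pa = 373.2 atm
Total = 115.4 + 93.93 + 6077 + 373.2 = 6660.0 atm

6700 atm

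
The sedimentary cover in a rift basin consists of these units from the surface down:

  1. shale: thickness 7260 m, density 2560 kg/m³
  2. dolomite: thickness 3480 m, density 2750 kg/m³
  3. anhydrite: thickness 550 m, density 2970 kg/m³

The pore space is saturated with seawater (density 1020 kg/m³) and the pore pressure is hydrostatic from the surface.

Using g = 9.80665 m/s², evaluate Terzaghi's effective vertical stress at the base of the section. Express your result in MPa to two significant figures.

180 MPa

Overburden (lithostatic) stress σ_v:
shale: 2560 kg/m³ × 9.80665 m/s² × 7260 m = 1.823×10^8 Pa = 182.3 MPa
dolomite: 2750 kg/m³ × 9.80665 m/s² × 3480 m = 9.385×10^7 Pa = 93.85 MPa
anhydrite: 2970 kg/m³ × 9.80665 m/s² × 550 m = 1.602×10^7 Pa = 16.02 MPa
Total = 182.3 + 93.85 + 16.02 = 292.13 MPa
Pore pressure P_p = 1020 kg/m³ × 9.80665 m/s² × 11290 m = 1.129×10^8 Pa = 112.9 MPa
Effective stress σ' = σ_v − P_p = 292.1 − 112.9 = 179.20 MPa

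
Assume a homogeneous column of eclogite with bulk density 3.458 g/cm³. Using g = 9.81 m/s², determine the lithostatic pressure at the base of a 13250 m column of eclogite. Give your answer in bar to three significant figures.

4490 bar

eclogite: 3458 kg/m³ × 9.81 m/s² × 13250 m = 4.495×10^8 Pa = 4495 bar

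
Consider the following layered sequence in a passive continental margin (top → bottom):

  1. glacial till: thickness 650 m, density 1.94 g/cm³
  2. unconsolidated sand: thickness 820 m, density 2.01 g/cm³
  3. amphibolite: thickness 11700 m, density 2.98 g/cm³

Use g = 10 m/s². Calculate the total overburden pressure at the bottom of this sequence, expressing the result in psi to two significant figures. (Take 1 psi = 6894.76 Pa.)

glacial till: 1940 kg/m³ × 10 m/s² × 650 m = 1.261×10^7 Pa = 1829 psi
unconsolidated sand: 2010 kg/m³ × 10 m/s² × 820 m = 1.648×10^7 Pa = 2391 psi
amphibolite: 2980 kg/m³ × 10 m/s² × 11700 m = 3.487×10^8 Pa = 50569 psi
Total = 1829 + 2391 + 50569 = 54788 psi

55000 psi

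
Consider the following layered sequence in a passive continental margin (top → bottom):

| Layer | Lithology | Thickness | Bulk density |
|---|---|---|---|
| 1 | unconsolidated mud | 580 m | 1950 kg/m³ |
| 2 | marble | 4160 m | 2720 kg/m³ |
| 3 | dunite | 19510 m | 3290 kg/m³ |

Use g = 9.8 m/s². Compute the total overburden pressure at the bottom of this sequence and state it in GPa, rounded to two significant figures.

0.75 GPa

unconsolidated mud: 1950 kg/m³ × 9.8 m/s² × 580 m = 1.108×10^7 Pa = 0.01108 GPa
marble: 2720 kg/m³ × 9.8 m/s² × 4160 m = 1.109×10^8 Pa = 0.1109 GPa
dunite: 3290 kg/m³ × 9.8 m/s² × 19510 m = 6.290×10^8 Pa = 0.6290 GPa
Total = 0.01108 + 0.1109 + 0.6290 = 0.75101 GPa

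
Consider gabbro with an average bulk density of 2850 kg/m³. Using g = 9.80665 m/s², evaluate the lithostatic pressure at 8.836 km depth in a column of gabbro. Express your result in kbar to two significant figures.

2.5 kbar

gabbro: 2850 kg/m³ × 9.80665 m/s² × 8836 m = 2.470×10^8 Pa = 2.470 kbar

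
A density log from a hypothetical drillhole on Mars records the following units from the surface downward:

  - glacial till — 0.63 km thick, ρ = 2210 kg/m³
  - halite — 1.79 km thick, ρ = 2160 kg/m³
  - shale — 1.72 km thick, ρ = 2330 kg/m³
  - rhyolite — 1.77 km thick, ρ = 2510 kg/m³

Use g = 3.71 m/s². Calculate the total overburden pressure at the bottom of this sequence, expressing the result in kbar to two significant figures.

glacial till: 2210 kg/m³ × 3.71 m/s² × 630 m = 5.165×10^6 Pa = 0.05165 kbar
halite: 2160 kg/m³ × 3.71 m/s² × 1790 m = 1.434×10^7 Pa = 0.1434 kbar
shale: 2330 kg/m³ × 3.71 m/s² × 1720 m = 1.487×10^7 Pa = 0.1487 kbar
rhyolite: 2510 kg/m³ × 3.71 m/s² × 1770 m = 1.648×10^7 Pa = 0.1648 kbar
Total = 0.05165 + 0.1434 + 0.1487 + 0.1648 = 0.50860 kbar

0.51 kbar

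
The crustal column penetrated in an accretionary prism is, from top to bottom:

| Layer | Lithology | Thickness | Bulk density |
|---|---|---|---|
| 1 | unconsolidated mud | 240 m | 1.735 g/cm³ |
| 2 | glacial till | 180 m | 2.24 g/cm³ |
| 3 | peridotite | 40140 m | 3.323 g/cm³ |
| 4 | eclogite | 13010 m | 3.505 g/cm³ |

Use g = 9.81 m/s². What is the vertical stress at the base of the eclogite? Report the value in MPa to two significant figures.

unconsolidated mud: 1735 kg/m³ × 9.81 m/s² × 240 m = 4.085×10^6 Pa = 4.085 MPa
glacial till: 2240 kg/m³ × 9.81 m/s² × 180 m = 3.955×10^6 Pa = 3.955 MPa
peridotite: 3323 kg/m³ × 9.81 m/s² × 40140 m = 1.309×10^9 Pa = 1309 MPa
eclogite: 3505 kg/m³ × 9.81 m/s² × 13010 m = 4.473×10^8 Pa = 447.3 MPa
Total = 4.085 + 3.955 + 1309 + 447.3 = 1763.9 MPa

1800 MPa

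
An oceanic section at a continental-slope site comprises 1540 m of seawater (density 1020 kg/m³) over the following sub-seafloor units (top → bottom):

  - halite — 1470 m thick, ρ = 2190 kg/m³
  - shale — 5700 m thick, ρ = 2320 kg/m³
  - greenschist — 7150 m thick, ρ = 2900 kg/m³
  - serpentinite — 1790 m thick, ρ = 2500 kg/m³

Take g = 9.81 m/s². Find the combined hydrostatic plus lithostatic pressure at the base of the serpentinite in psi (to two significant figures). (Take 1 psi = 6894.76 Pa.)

seawater: 1020 kg/m³ × 9.81 m/s² × 1540 m = 1.541×10^7 Pa = 2235 psi
halite: 2190 kg/m³ × 9.81 m/s² × 1470 m = 3.158×10^7 Pa = 4580 psi
shale: 2320 kg/m³ × 9.81 m/s² × 5700 m = 1.297×10^8 Pa = 18815 psi
greenschist: 2900 kg/m³ × 9.81 m/s² × 7150 m = 2.034×10^8 Pa = 29502 psi
serpentinite: 2500 kg/m³ × 9.81 m/s² × 1790 m = 4.390×10^7 Pa = 6367 psi
Total = 2235 + 4580 + 18815 + 29502 + 6367 = 61500 psi

62000 psi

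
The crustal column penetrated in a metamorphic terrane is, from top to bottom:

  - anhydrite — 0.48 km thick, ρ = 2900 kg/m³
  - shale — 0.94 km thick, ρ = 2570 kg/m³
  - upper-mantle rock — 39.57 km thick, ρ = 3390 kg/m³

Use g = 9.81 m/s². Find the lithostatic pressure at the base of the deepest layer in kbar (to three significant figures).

anhydrite: 2900 kg/m³ × 9.81 m/s² × 480 m = 1.366×10^7 Pa = 0.1366 kbar
shale: 2570 kg/m³ × 9.81 m/s² × 940 m = 2.370×10^7 Pa = 0.2370 kbar
upper-mantle rock: 3390 kg/m³ × 9.81 m/s² × 39570 m = 1.316×10^9 Pa = 13.16 kbar
Total = 0.1366 + 0.2370 + 13.16 = 13.533 kbar

13.5 kbar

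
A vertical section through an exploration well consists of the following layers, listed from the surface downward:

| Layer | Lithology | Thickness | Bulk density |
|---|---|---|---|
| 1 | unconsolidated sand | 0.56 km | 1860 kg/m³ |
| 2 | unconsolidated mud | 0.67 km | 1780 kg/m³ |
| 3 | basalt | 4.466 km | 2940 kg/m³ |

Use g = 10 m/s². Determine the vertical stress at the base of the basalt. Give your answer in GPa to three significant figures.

unconsolidated sand: 1860 kg/m³ × 10 m/s² × 560 m = 1.042×10^7 Pa = 0.01042 GPa
unconsolidated mud: 1780 kg/m³ × 10 m/s² × 670 m = 1.193×10^7 Pa = 0.01193 GPa
basalt: 2940 kg/m³ × 10 m/s² × 4466 m = 1.313×10^8 Pa = 0.1313 GPa
Total = 0.01042 + 0.01193 + 0.1313 = 0.15364 GPa

0.154 GPa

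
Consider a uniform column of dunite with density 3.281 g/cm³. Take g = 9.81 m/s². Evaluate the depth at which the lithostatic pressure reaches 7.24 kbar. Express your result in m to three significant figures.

h = P/(ρg) = 7.24 kbar / (3281 kg/m³ × 9.81 m/s²) = 7.240×10^8 Pa / 32187 Pa/m = 22494 m

22500 m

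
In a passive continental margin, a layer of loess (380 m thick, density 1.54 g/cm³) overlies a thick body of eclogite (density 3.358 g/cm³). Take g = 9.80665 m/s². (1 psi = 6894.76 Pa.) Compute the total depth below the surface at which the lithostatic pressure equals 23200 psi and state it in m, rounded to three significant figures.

5060 m

Pressure at base of upper layers: 1540×9.80665×380 = 5.739×10^6 Pa = 832.4 psi
Remaining pressure to be supplied by eclogite: 1.600×10^8 − 5.739×10^6 = 1.542×10^8 Pa
Additional depth in eclogite = 1.542×10^8 Pa / (3358 kg/m³ × 9.80665 m/s²) = 4683.1 m
Total depth = 380 m + 4683.1 m = 5063.1 m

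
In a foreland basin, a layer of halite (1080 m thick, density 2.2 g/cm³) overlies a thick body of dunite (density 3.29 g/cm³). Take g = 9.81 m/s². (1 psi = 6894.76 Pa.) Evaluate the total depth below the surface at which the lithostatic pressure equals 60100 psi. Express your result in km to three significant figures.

13.2 km

Pressure at base of upper layers: 2200×9.81×1080 = 2.331×10^7 Pa = 3381 psi
Remaining pressure to be supplied by dunite: 4.144×10^8 − 2.331×10^7 = 3.911×10^8 Pa
Additional depth in dunite = 3.911×10^8 Pa / (3290 kg/m³ × 9.81 m/s²) = 12117 m
Total depth = 1080 m + 12117 m = 13197 m
= 13.197 km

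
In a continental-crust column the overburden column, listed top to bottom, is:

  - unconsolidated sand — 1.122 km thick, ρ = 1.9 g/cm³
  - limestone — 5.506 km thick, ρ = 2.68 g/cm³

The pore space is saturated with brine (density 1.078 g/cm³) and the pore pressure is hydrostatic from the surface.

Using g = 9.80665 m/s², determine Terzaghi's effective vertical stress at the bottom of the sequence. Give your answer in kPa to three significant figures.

95500 kPa

Overburden (lithostatic) stress σ_v:
unconsolidated sand: 1900 kg/m³ × 9.80665 m/s² × 1122 m = 2.091×10^7 Pa = 20.91 MPa
limestone: 2680 kg/m³ × 9.80665 m/s² × 5506 m = 1.447×10^8 Pa = 144.7 MPa
Total = 20.91 + 144.7 = 165.61 MPa
Pore pressure P_p = 1078 kg/m³ × 9.80665 m/s² × 6628 m = 7.007×10^7 Pa = 70.07 MPa
Effective stress σ' = σ_v − P_p = 165.6 − 70.07 = 95.545 MPa = 95545 kPa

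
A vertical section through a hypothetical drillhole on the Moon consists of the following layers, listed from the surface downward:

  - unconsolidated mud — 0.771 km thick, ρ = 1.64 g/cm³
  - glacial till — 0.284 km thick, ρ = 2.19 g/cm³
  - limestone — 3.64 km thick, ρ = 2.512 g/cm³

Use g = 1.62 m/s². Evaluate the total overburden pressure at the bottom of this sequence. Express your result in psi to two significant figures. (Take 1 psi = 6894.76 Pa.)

2600 psi

unconsolidated mud: 1640 kg/m³ × 1.62 m/s² × 771 m = 2.048×10^6 Pa = 297.1 psi
glacial till: 2190 kg/m³ × 1.62 m/s² × 284 m = 1.008×10^6 Pa = 146.1 psi
limestone: 2512 kg/m³ × 1.62 m/s² × 3640 m = 1.481×10^7 Pa = 2148 psi
Total = 297.1 + 146.1 + 2148 = 2591.6 psi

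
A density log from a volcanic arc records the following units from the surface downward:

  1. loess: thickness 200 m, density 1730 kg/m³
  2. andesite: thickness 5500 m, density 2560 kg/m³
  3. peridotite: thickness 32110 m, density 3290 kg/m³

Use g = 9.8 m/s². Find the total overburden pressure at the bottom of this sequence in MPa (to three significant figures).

1180 MPa

loess: 1730 kg/m³ × 9.8 m/s² × 200 m = 3.391×10^6 Pa = 3.391 MPa
andesite: 2560 kg/m³ × 9.8 m/s² × 5500 m = 1.380×10^8 Pa = 138.0 MPa
peridotite: 3290 kg/m³ × 9.8 m/s² × 32110 m = 1.035×10^9 Pa = 1035 MPa
Total = 3.391 + 138.0 + 1035 = 1176.7 MPa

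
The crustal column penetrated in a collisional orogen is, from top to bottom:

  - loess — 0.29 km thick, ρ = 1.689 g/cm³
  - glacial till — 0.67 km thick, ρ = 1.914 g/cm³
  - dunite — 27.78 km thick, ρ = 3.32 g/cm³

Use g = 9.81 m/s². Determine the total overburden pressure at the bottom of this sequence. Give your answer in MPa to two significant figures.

loess: 1689 kg/m³ × 9.81 m/s² × 290 m = 4.805×10^6 Pa = 4.805 MPa
glacial till: 1914 kg/m³ × 9.81 m/s² × 670 m = 1.258×10^7 Pa = 12.58 MPa
dunite: 3320 kg/m³ × 9.81 m/s² × 27780 m = 9.048×10^8 Pa = 904.8 MPa
Total = 4.805 + 12.58 + 904.8 = 922.16 MPa

920 MPa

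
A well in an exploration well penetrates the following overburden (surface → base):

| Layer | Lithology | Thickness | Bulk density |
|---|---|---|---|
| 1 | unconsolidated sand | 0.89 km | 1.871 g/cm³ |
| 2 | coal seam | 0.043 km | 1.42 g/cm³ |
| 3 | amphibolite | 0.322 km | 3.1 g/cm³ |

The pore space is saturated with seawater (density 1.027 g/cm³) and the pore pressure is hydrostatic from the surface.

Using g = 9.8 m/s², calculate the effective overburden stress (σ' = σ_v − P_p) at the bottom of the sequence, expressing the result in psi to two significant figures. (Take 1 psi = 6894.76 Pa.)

Overburden (lithostatic) stress σ_v:
unconsolidated sand: 1871 kg/m³ × 9.8 m/s² × 890 m = 1.632×10^7 Pa = 16.32 MPa
coal seam: 1420 kg/m³ × 9.8 m/s² × 43 m = 5.984×10^5 Pa = 0.5984 MPa
amphibolite: 3100 kg/m³ × 9.8 m/s² × 322 m = 9.782×10^6 Pa = 9.782 MPa
Total = 16.32 + 0.5984 + 9.782 = 26.700 MPa
Pore pressure P_p = 1027 kg/m³ × 9.8 m/s² × 1255 m = 1.263×10^7 Pa = 12.63 MPa
Effective stress σ' = σ_v − P_p = 26.70 − 12.63 = 14.069 MPa = 2040.5 psi

2000 psi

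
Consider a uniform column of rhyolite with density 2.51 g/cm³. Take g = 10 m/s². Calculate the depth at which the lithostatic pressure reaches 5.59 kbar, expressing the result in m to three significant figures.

22300 m

h = P/(ρg) = 5.59 kbar / (2510 kg/m³ × 10 m/s²) = 5.590×10^8 Pa / 25100 Pa/m = 22271 m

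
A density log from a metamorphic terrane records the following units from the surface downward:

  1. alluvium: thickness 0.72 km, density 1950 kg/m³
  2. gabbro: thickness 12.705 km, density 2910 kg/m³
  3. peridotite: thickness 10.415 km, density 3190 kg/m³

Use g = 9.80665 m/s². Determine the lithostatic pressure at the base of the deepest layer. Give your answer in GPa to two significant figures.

alluvium: 1950 kg/m³ × 9.80665 m/s² × 720 m = 1.377×10^7 Pa = 0.01377 GPa
gabbro: 2910 kg/m³ × 9.80665 m/s² × 12705 m = 3.626×10^8 Pa = 0.3626 GPa
peridotite: 3190 kg/m³ × 9.80665 m/s² × 10415 m = 3.258×10^8 Pa = 0.3258 GPa
Total = 0.01377 + 0.3626 + 0.3258 = 0.70215 GPa

0.70 GPa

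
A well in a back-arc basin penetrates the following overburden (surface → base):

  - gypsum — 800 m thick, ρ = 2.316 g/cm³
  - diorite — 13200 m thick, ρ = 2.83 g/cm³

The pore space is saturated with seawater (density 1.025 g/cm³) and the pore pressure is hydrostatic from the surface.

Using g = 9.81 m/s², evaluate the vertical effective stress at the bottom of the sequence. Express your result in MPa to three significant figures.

244 MPa

Overburden (lithostatic) stress σ_v:
gypsum: 2316 kg/m³ × 9.81 m/s² × 800 m = 1.818×10^7 Pa = 18.18 MPa
diorite: 2830 kg/m³ × 9.81 m/s² × 13200 m = 3.665×10^8 Pa = 366.5 MPa
Total = 18.18 + 366.5 = 384.64 MPa
Pore pressure P_p = 1025 kg/m³ × 9.81 m/s² × 14000 m = 1.408×10^8 Pa = 140.8 MPa
Effective stress σ' = σ_v − P_p = 384.6 − 140.8 = 243.86 MPa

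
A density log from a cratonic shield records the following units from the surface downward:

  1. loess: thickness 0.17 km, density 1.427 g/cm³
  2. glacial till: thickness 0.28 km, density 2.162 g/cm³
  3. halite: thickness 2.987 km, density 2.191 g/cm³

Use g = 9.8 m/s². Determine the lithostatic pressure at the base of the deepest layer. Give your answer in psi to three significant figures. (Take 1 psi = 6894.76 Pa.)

10500 psi

loess: 1427 kg/m³ × 9.8 m/s² × 170 m = 2.377×10^6 Pa = 344.8 psi
glacial till: 2162 kg/m³ × 9.8 m/s² × 280 m = 5.933×10^6 Pa = 860.4 psi
halite: 2191 kg/m³ × 9.8 m/s² × 2987 m = 6.414×10^7 Pa = 9302 psi
Total = 344.8 + 860.4 + 9302 = 10507 psi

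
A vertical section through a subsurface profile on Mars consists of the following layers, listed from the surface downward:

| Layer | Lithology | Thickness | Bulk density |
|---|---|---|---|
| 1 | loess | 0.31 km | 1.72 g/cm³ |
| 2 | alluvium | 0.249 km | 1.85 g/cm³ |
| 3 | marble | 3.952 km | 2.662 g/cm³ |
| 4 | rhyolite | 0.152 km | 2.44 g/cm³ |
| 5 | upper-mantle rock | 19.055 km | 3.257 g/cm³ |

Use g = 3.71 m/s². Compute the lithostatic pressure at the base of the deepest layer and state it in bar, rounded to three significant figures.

2740 bar

loess: 1720 kg/m³ × 3.71 m/s² × 310 m = 1.978×10^6 Pa = 19.78 bar
alluvium: 1850 kg/m³ × 3.71 m/s² × 249 m = 1.709×10^6 Pa = 17.09 bar
marble: 2662 kg/m³ × 3.71 m/s² × 3952 m = 3.903×10^7 Pa = 390.3 bar
rhyolite: 2440 kg/m³ × 3.71 m/s² × 152 m = 1.376×10^6 Pa = 13.76 bar
upper-mantle rock: 3257 kg/m³ × 3.71 m/s² × 19055 m = 2.303×10^8 Pa = 2303 bar
Total = 19.78 + 17.09 + 390.3 + 13.76 + 2303 = 2743.4 bar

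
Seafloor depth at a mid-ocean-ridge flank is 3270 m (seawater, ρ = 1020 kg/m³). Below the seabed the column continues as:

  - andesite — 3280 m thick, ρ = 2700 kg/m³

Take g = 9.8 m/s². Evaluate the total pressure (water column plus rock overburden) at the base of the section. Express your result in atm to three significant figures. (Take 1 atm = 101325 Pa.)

seawater: 1020 kg/m³ × 9.8 m/s² × 3270 m = 3.269×10^7 Pa = 322.6 atm
andesite: 2700 kg/m³ × 9.8 m/s² × 3280 m = 8.679×10^7 Pa = 856.5 atm
Total = 322.6 + 856.5 = 1179.1 atm

1180 atm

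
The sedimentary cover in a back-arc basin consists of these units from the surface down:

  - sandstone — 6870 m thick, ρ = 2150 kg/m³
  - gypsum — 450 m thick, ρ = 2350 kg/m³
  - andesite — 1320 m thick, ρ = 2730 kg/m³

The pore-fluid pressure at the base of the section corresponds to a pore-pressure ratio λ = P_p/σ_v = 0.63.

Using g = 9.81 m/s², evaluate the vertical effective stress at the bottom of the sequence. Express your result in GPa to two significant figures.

0.071 GPa

Overburden (lithostatic) stress σ_v:
sandstone: 2150 kg/m³ × 9.81 m/s² × 6870 m = 1.449×10^8 Pa = 144.9 MPa
gypsum: 2350 kg/m³ × 9.81 m/s² × 450 m = 1.037×10^7 Pa = 10.37 MPa
andesite: 2730 kg/m³ × 9.81 m/s² × 1320 m = 3.535×10^7 Pa = 35.35 MPa
Total = 144.9 + 10.37 + 35.35 = 190.62 MPa
Pore pressure P_p = λ·σ_v = 0.63 × 190.6 MPa = 120.1 MPa
Effective stress σ' = σ_v − P_p = 190.6 − 120.1 = 70.531 MPa = 0.070531 GPa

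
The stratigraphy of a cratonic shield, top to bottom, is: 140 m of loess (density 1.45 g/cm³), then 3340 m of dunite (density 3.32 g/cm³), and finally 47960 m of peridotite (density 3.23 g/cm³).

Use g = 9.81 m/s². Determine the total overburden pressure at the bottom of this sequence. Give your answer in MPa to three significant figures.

loess: 1450 kg/m³ × 9.81 m/s² × 140 m = 1.991×10^6 Pa = 1.991 MPa
dunite: 3320 kg/m³ × 9.81 m/s² × 3340 m = 1.088×10^8 Pa = 108.8 MPa
peridotite: 3230 kg/m³ × 9.81 m/s² × 47960 m = 1.520×10^9 Pa = 1520 MPa
Total = 1.991 + 108.8 + 1520 = 1630.4 MPa

1630 MPa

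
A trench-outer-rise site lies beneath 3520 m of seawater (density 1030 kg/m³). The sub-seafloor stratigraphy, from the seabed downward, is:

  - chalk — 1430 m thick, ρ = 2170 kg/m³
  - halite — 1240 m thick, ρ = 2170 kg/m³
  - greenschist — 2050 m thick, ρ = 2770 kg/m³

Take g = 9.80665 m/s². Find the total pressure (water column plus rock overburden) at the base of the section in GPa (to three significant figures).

0.148 GPa

seawater: 1030 kg/m³ × 9.80665 m/s² × 3520 m = 3.555×10^7 Pa = 0.03555 GPa
chalk: 2170 kg/m³ × 9.80665 m/s² × 1430 m = 3.043×10^7 Pa = 0.03043 GPa
halite: 2170 kg/m³ × 9.80665 m/s² × 1240 m = 2.639×10^7 Pa = 0.02639 GPa
greenschist: 2770 kg/m³ × 9.80665 m/s² × 2050 m = 5.569×10^7 Pa = 0.05569 GPa
Total = 0.03555 + 0.03043 + 0.02639 + 0.05569 = 0.14806 GPa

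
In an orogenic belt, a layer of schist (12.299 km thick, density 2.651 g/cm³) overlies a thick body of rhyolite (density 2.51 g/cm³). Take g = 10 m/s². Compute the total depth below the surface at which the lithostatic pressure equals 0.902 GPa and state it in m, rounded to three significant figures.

35200 m

Pressure at base of upper layers: 2651×10×12299 = 3.260×10^8 Pa = 0.3260 GPa
Remaining pressure to be supplied by rhyolite: 9.020×10^8 − 3.260×10^8 = 5.760×10^8 Pa
Additional depth in rhyolite = 5.760×10^8 Pa / (2510 kg/m³ × 10 m/s²) = 22946 m
Total depth = 12299 m + 22946 m = 35245 m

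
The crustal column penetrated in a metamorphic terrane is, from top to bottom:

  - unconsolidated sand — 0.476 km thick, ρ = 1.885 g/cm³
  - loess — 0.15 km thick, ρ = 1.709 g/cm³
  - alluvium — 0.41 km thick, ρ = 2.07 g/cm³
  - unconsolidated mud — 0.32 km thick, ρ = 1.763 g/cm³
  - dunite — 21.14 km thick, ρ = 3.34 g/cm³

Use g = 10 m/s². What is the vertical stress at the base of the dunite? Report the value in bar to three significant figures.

unconsolidated sand: 1885 kg/m³ × 10 m/s² × 476 m = 8.973×10^6 Pa = 89.73 bar
loess: 1709 kg/m³ × 10 m/s² × 150 m = 2.563×10^6 Pa = 25.64 bar
alluvium: 2070 kg/m³ × 10 m/s² × 410 m = 8.487×10^6 Pa = 84.87 bar
unconsolidated mud: 1763 kg/m³ × 10 m/s² × 320 m = 5.642×10^6 Pa = 56.42 bar
dunite: 3340 kg/m³ × 10 m/s² × 21140 m = 7.061×10^8 Pa = 7061 bar
Total = 89.73 + 25.64 + 84.87 + 56.42 + 7061 = 7317.4 bar

7320 bar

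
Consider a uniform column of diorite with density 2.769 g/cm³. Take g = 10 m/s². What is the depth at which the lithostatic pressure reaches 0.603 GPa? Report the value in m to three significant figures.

h = P/(ρg) = 0.603 GPa / (2769 kg/m³ × 10 m/s²) = 6.030×10^8 Pa / 27690 Pa/m = 21777 m

21800 m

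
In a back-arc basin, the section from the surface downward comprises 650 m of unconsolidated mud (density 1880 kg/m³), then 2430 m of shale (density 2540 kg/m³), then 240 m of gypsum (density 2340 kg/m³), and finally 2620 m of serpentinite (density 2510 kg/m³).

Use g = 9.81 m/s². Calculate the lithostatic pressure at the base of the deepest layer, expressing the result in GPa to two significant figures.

0.14 GPa

unconsolidated mud: 1880 kg/m³ × 9.81 m/s² × 650 m = 1.199×10^7 Pa = 0.01199 GPa
shale: 2540 kg/m³ × 9.81 m/s² × 2430 m = 6.055×10^7 Pa = 0.06055 GPa
gypsum: 2340 kg/m³ × 9.81 m/s² × 240 m = 5.509×10^6 Pa = 5.509×10^-3 GPa
serpentinite: 2510 kg/m³ × 9.81 m/s² × 2620 m = 6.451×10^7 Pa = 0.06451 GPa
Total = 0.01199 + 0.06055 + 5.509×10^-3 + 0.06451 = 0.14256 GPa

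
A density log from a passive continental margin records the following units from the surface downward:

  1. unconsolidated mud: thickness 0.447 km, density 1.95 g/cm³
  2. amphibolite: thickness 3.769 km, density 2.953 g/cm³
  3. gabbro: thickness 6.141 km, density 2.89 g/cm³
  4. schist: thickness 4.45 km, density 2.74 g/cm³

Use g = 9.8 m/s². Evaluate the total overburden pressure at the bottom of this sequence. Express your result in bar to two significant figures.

unconsolidated mud: 1950 kg/m³ × 9.8 m/s² × 447 m = 8.542×10^6 Pa = 85.42 bar
amphibolite: 2953 kg/m³ × 9.8 m/s² × 3769 m = 1.091×10^8 Pa = 1091 bar
gabbro: 2890 kg/m³ × 9.8 m/s² × 6141 m = 1.739×10^8 Pa = 1739 bar
schist: 2740 kg/m³ × 9.8 m/s² × 4450 m = 1.195×10^8 Pa = 1195 bar
Total = 85.42 + 1091 + 1739 + 1195 = 4110.3 bar

4100 bar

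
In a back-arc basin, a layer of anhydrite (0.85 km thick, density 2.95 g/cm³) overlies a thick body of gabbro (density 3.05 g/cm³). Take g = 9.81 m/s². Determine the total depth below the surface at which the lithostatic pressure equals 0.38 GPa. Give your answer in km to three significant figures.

12.7 km

Pressure at base of upper layers: 2950×9.81×850 = 2.460×10^7 Pa = 0.02460 GPa
Remaining pressure to be supplied by gabbro: 3.800×10^8 − 2.460×10^7 = 3.554×10^8 Pa
Additional depth in gabbro = 3.554×10^8 Pa / (3050 kg/m³ × 9.81 m/s²) = 11878 m
Total depth = 850 m + 11878 m = 12728 m
= 12.728 km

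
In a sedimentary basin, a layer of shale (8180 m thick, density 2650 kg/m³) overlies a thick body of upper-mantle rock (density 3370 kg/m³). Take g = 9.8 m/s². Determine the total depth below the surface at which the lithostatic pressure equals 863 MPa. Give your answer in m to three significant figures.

27900 m

Pressure at base of upper layers: 2650×9.8×8180 = 2.124×10^8 Pa = 212.4 MPa
Remaining pressure to be supplied by upper-mantle rock: 8.630×10^8 − 2.124×10^8 = 6.506×10^8 Pa
Additional depth in upper-mantle rock = 6.506×10^8 Pa / (3370 kg/m³ × 9.8 m/s²) = 19699 m
Total depth = 8180 m + 19699 m = 27879 m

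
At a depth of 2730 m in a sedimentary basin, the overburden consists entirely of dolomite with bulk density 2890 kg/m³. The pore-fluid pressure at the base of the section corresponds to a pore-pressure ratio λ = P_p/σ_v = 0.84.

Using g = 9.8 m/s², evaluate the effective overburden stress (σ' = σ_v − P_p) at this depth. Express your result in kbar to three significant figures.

0.124 kbar

Overburden (lithostatic) stress σ_v:
dolomite: 2890 kg/m³ × 9.8 m/s² × 2730 m = 7.732×10^7 Pa = 77.32 MPa
Pore pressure P_p = λ·σ_v = 0.84 × 77.32 MPa = 64.95 MPa
Effective stress σ' = σ_v − P_p = 77.32 − 64.95 = 12.371 MPa = 0.12371 kbar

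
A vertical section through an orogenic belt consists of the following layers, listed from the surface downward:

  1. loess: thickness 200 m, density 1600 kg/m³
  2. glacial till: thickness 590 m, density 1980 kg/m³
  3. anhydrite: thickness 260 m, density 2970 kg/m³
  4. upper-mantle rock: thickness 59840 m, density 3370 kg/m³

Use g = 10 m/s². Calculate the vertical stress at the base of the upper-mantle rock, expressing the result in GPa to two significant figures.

loess: 1600 kg/m³ × 10 m/s² × 200 m = 3.200×10^6 Pa = 3.200×10^-3 GPa
glacial till: 1980 kg/m³ × 10 m/s² × 590 m = 1.168×10^7 Pa = 0.01168 GPa
anhydrite: 2970 kg/m³ × 10 m/s² × 260 m = 7.722×10^6 Pa = 7.722×10^-3 GPa
upper-mantle rock: 3370 kg/m³ × 10 m/s² × 59840 m = 2.017×10^9 Pa = 2.017 GPa
Total = 3.200×10^-3 + 0.01168 + 7.722×10^-3 + 2.017 = 2.0392 GPa

2.0 GPa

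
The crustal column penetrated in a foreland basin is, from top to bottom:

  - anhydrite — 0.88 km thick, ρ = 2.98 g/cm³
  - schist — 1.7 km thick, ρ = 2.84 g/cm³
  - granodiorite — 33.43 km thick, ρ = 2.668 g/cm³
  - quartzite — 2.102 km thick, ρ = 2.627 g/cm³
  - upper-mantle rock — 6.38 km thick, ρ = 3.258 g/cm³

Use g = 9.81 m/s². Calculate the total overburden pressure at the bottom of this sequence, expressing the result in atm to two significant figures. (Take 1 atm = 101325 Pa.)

12000 atm

anhydrite: 2980 kg/m³ × 9.81 m/s² × 880 m = 2.573×10^7 Pa = 253.9 atm
schist: 2840 kg/m³ × 9.81 m/s² × 1700 m = 4.736×10^7 Pa = 467.4 atm
granodiorite: 2668 kg/m³ × 9.81 m/s² × 33430 m = 8.750×10^8 Pa = 8635 atm
quartzite: 2627 kg/m³ × 9.81 m/s² × 2102 m = 5.417×10^7 Pa = 534.6 atm
upper-mantle rock: 3258 kg/m³ × 9.81 m/s² × 6380 m = 2.039×10^8 Pa = 2012 atm
Total = 253.9 + 467.4 + 8635 + 534.6 + 2012 = 11904 atm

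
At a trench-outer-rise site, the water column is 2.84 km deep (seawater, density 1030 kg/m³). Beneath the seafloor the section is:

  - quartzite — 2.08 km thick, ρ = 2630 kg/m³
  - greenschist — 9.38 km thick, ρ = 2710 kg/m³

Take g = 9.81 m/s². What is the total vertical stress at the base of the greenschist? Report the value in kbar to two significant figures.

3.3 kbar

seawater: 1030 kg/m³ × 9.81 m/s² × 2840 m = 2.870×10^7 Pa = 0.2870 kbar
quartzite: 2630 kg/m³ × 9.81 m/s² × 2080 m = 5.366×10^7 Pa = 0.5366 kbar
greenschist: 2710 kg/m³ × 9.81 m/s² × 9380 m = 2.494×10^8 Pa = 2.494 kbar
Total = 0.2870 + 0.5366 + 2.494 = 3.3173 kbar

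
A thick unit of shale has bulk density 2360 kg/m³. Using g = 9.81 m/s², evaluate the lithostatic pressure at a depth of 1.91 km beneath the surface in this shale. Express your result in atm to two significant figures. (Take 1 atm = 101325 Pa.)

shale: 2360 kg/m³ × 9.81 m/s² × 1910 m = 4.422×10^7 Pa = 436.4 atm

440 atm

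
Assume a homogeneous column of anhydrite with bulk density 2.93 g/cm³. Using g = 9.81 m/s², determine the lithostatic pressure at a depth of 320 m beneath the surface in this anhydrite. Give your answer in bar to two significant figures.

anhydrite: 2930 kg/m³ × 9.81 m/s² × 320 m = 9.198×10^6 Pa = 91.98 bar

92 bar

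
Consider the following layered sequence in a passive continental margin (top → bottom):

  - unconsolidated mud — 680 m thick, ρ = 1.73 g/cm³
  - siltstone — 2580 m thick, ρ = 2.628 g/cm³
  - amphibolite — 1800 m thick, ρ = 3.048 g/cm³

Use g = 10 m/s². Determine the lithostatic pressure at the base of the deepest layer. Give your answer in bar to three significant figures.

unconsolidated mud: 1730 kg/m³ × 10 m/s² × 680 m = 1.176×10^7 Pa = 117.6 bar
siltstone: 2628 kg/m³ × 10 m/s² × 2580 m = 6.780×10^7 Pa = 678.0 bar
amphibolite: 3048 kg/m³ × 10 m/s² × 1800 m = 5.486×10^7 Pa = 548.6 bar
Total = 117.6 + 678.0 + 548.6 = 1344.3 bar

1340 bar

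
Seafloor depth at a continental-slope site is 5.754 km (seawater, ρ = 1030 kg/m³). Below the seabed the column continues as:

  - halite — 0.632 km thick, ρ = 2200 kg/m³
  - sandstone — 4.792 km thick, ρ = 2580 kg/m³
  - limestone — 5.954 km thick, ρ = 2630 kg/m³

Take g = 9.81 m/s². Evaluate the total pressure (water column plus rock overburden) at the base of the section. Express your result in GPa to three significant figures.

seawater: 1030 kg/m³ × 9.81 m/s² × 5754 m = 5.814×10^7 Pa = 0.05814 GPa
halite: 2200 kg/m³ × 9.81 m/s² × 632 m = 1.364×10^7 Pa = 0.01364 GPa
sandstone: 2580 kg/m³ × 9.81 m/s² × 4792 m = 1.213×10^8 Pa = 0.1213 GPa
limestone: 2630 kg/m³ × 9.81 m/s² × 5954 m = 1.536×10^8 Pa = 0.1536 GPa
Total = 0.05814 + 0.01364 + 0.1213 + 0.1536 = 0.34668 GPa

0.347 GPa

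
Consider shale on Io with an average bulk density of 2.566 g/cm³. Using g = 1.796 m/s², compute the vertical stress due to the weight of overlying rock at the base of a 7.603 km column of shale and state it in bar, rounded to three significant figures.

shale: 2566 kg/m³ × 1.796 m/s² × 7603 m = 3.504×10^7 Pa = 350.4 bar

350 bar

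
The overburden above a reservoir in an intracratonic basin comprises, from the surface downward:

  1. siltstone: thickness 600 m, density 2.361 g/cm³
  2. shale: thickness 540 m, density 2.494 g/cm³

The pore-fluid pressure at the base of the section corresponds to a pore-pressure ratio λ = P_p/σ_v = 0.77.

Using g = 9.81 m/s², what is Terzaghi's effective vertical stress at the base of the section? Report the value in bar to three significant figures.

Overburden (lithostatic) stress σ_v:
siltstone: 2361 kg/m³ × 9.81 m/s² × 600 m = 1.390×10^7 Pa = 13.90 MPa
shale: 2494 kg/m³ × 9.81 m/s² × 540 m = 1.321×10^7 Pa = 13.21 MPa
Total = 13.90 + 13.21 = 27.109 MPa
Pore pressure P_p = λ·σ_v = 0.77 × 27.11 MPa = 20.87 MPa
Effective stress σ' = σ_v − P_p = 27.11 − 20.87 = 6.2350 MPa = 62.350 bar

62.3 bar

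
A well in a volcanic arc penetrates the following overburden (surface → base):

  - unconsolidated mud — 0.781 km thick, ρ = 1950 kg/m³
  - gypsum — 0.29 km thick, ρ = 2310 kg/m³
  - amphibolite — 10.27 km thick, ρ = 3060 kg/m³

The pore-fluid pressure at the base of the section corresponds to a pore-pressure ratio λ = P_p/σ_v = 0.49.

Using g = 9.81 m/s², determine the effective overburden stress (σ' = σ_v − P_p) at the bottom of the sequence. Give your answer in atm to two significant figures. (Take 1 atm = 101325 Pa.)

Overburden (lithostatic) stress σ_v:
unconsolidated mud: 1950 kg/m³ × 9.81 m/s² × 781 m = 1.494×10^7 Pa = 14.94 MPa
gypsum: 2310 kg/m³ × 9.81 m/s² × 290 m = 6.572×10^6 Pa = 6.572 MPa
amphibolite: 3060 kg/m³ × 9.81 m/s² × 10270 m = 3.083×10^8 Pa = 308.3 MPa
Total = 14.94 + 6.572 + 308.3 = 329.80 MPa
Pore pressure P_p = λ·σ_v = 0.49 × 329.8 MPa = 161.6 MPa
Effective stress σ' = σ_v − P_p = 329.8 − 161.6 = 168.20 MPa = 1660.0 atm

1700 atm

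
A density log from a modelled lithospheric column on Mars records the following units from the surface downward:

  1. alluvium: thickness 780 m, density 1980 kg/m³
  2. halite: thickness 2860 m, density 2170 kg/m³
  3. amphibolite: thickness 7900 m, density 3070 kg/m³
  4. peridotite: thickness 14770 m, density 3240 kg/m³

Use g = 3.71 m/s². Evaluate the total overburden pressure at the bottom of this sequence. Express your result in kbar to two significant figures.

3.0 kbar

alluvium: 1980 kg/m³ × 3.71 m/s² × 780 m = 5.730×10^6 Pa = 0.05730 kbar
halite: 2170 kg/m³ × 3.71 m/s² × 2860 m = 2.303×10^7 Pa = 0.2303 kbar
amphibolite: 3070 kg/m³ × 3.71 m/s² × 7900 m = 8.998×10^7 Pa = 0.8998 kbar
peridotite: 3240 kg/m³ × 3.71 m/s² × 14770 m = 1.775×10^8 Pa = 1.775 kbar
Total = 0.05730 + 0.2303 + 0.8998 + 1.775 = 2.9627 kbar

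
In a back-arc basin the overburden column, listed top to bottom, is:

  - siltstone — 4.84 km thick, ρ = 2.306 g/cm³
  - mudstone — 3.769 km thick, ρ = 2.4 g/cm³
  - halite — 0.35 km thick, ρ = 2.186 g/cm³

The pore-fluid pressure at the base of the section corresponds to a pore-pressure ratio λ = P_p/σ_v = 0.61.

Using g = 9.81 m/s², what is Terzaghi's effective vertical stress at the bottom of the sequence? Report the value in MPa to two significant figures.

80 MPa

Overburden (lithostatic) stress σ_v:
siltstone: 2306 kg/m³ × 9.81 m/s² × 4840 m = 1.095×10^8 Pa = 109.5 MPa
mudstone: 2400 kg/m³ × 9.81 m/s² × 3769 m = 8.874×10^7 Pa = 88.74 MPa
halite: 2186 kg/m³ × 9.81 m/s² × 350 m = 7.506×10^6 Pa = 7.506 MPa
Total = 109.5 + 88.74 + 7.506 = 205.73 MPa
Pore pressure P_p = λ·σ_v = 0.61 × 205.7 MPa = 125.5 MPa
Effective stress σ' = σ_v − P_p = 205.7 − 125.5 = 80.236 MPa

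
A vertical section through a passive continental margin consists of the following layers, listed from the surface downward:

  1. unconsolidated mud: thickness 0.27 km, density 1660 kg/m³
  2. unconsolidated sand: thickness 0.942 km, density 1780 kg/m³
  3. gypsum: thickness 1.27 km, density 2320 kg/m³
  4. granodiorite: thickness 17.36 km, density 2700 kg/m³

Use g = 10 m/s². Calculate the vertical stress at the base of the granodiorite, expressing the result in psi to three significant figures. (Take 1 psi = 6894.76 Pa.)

unconsolidated mud: 1660 kg/m³ × 10 m/s² × 270 m = 4.482×10^6 Pa = 650.1 psi
unconsolidated sand: 1780 kg/m³ × 10 m/s² × 942 m = 1.677×10^7 Pa = 2432 psi
gypsum: 2320 kg/m³ × 10 m/s² × 1270 m = 2.946×10^7 Pa = 4273 psi
granodiorite: 2700 kg/m³ × 10 m/s² × 17360 m = 4.687×10^8 Pa = 67982 psi
Total = 650.1 + 2432 + 4273 + 67982 = 75337 psi

75300 psi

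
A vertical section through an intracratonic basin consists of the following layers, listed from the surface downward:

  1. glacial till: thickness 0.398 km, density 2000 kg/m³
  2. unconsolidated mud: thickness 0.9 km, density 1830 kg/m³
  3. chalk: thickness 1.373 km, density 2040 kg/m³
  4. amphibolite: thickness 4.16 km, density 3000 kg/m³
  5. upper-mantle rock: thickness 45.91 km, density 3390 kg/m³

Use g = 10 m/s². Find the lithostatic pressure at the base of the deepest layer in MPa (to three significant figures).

1730 MPa

glacial till: 2000 kg/m³ × 10 m/s² × 398 m = 7.960×10^6 Pa = 7.960 MPa
unconsolidated mud: 1830 kg/m³ × 10 m/s² × 900 m = 1.647×10^7 Pa = 16.47 MPa
chalk: 2040 kg/m³ × 10 m/s² × 1373 m = 2.801×10^7 Pa = 28.01 MPa
amphibolite: 3000 kg/m³ × 10 m/s² × 4160 m = 1.248×10^8 Pa = 124.8 MPa
upper-mantle rock: 3390 kg/m³ × 10 m/s² × 45910 m = 1.556×10^9 Pa = 1556 MPa
Total = 7.960 + 16.47 + 28.01 + 124.8 + 1556 = 1733.6 MPa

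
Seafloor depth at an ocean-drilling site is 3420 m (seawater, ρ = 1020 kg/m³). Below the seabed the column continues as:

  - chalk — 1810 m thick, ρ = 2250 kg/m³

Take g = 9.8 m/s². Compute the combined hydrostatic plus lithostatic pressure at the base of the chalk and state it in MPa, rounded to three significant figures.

seawater: 1020 kg/m³ × 9.8 m/s² × 3420 m = 3.419×10^7 Pa = 34.19 MPa
chalk: 2250 kg/m³ × 9.8 m/s² × 1810 m = 3.991×10^7 Pa = 39.91 MPa
Total = 34.19 + 39.91 = 74.097 MPa

74.1 MPa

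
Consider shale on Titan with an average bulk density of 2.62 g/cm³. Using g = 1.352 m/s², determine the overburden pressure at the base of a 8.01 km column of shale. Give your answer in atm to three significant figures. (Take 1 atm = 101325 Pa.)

280 atm

shale: 2620 kg/m³ × 1.352 m/s² × 8010 m = 2.837×10^7 Pa = 280.0 atm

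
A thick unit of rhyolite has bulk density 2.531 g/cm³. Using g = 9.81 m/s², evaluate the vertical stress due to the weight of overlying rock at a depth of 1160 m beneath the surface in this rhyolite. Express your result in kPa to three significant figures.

rhyolite: 2531 kg/m³ × 9.81 m/s² × 1160 m = 2.880×10^7 Pa = 28802 kPa

28800 kPa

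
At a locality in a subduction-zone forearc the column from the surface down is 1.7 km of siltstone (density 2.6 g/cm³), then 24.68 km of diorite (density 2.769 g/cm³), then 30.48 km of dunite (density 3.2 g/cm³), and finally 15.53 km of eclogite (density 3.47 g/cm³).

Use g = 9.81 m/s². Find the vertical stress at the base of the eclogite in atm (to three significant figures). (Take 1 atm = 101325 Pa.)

siltstone: 2600 kg/m³ × 9.81 m/s² × 1700 m = 4.336×10^7 Pa = 427.9 atm
diorite: 2769 kg/m³ × 9.81 m/s² × 24680 m = 6.704×10^8 Pa = 6616 atm
dunite: 3200 kg/m³ × 9.81 m/s² × 30480 m = 9.568×10^8 Pa = 9443 atm
eclogite: 3470 kg/m³ × 9.81 m/s² × 15530 m = 5.287×10^8 Pa = 5217 atm
Total = 427.9 + 6616 + 9443 + 5217 = 21705 atm

21700 atm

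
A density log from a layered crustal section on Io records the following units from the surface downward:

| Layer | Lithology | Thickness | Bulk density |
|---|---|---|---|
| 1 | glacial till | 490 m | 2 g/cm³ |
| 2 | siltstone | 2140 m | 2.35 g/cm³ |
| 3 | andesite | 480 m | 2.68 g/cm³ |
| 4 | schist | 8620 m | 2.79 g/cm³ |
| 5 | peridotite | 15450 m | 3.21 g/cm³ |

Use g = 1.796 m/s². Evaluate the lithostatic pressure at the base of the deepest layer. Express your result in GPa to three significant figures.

glacial till: 2000 kg/m³ × 1.796 m/s² × 490 m = 1.760×10^6 Pa = 1.760×10^-3 GPa
siltstone: 2350 kg/m³ × 1.796 m/s² × 2140 m = 9.032×10^6 Pa = 9.032×10^-3 GPa
andesite: 2680 kg/m³ × 1.796 m/s² × 480 m = 2.310×10^6 Pa = 2.310×10^-3 GPa
schist: 2790 kg/m³ × 1.796 m/s² × 8620 m = 4.319×10^7 Pa = 0.04319 GPa
peridotite: 3210 kg/m³ × 1.796 m/s² × 15450 m = 8.907×10^7 Pa = 0.08907 GPa
Total = 1.760×10^-3 + 9.032×10^-3 + 2.310×10^-3 + 0.04319 + 0.08907 = 0.14537 GPa

0.145 GPa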